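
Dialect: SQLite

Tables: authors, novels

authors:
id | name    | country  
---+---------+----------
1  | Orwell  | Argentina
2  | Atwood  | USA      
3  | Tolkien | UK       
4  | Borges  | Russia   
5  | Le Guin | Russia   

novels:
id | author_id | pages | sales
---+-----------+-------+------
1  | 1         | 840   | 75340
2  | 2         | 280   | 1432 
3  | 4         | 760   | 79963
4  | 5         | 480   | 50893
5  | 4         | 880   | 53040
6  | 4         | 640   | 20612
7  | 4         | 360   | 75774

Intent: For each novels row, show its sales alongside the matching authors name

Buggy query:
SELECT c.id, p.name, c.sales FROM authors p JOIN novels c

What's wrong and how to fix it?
Bug: Missing join condition: each novels row is matched to all authors rows instead of just its own

Fix: Specify the join condition linking the foreign key to the parent id

Corrected query:
SELECT c.id, p.name, c.sales FROM authors p JOIN novels c ON c.author_id = p.id

Result:
id | name    | sales
---+---------+------
1  | Orwell  | 75340
2  | Atwood  | 1432 
3  | Borges  | 79963
4  | Le Guin | 50893
5  | Borges  | 53040
6  | Borges  | 20612
7  | Borges  | 75774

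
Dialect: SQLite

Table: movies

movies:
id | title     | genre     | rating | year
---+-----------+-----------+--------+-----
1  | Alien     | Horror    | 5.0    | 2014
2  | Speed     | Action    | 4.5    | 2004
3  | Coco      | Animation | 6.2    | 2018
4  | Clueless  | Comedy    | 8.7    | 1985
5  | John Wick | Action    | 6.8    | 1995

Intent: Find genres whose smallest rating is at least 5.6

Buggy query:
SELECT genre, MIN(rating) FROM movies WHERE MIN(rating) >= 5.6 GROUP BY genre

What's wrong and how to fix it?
Bug: MIN() in WHERE is a misuse of aggregate

Fix: Use HAVING for the per-group MIN condition

Corrected query:
SELECT genre, MIN(rating) FROM movies GROUP BY genre HAVING MIN(rating) >= 5.6

Result:
genre     | MIN(rating)
----------+------------
Animation | 6.2        
Comedy    | 8.7        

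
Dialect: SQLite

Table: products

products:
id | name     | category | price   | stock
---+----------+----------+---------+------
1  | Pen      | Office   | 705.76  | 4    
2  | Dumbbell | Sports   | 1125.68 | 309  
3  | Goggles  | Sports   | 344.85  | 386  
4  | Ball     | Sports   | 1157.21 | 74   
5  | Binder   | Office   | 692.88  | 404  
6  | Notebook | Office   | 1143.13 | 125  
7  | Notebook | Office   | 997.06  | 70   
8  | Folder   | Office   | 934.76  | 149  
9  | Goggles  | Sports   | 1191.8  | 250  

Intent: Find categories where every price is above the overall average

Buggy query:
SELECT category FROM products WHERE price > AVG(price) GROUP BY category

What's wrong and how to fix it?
Bug: AVG() is an aggregate; it can't sit directly in WHERE

Fix: Use a subquery for AVG and a HAVING MIN(...) filter so the condition holds for every row in the group

Corrected query:
SELECT category FROM products GROUP BY category HAVING MIN(price) > (SELECT AVG(price) FROM products)

Result:
(no rows)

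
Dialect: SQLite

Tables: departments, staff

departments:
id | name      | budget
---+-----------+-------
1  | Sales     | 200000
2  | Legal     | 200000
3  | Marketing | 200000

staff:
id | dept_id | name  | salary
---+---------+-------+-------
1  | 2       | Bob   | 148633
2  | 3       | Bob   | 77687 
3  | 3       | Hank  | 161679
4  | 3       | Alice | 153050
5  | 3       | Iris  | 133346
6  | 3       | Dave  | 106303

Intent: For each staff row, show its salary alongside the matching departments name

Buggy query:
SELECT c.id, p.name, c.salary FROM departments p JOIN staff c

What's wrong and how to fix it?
Bug: JOIN with no ON clause produces a cartesian product; every staff row pairs with every departments row

Fix: Specify the join condition linking the foreign key to the parent id

Corrected query:
SELECT c.id, p.name, c.salary FROM departments p JOIN staff c ON c.dept_id = p.id

Result:
id | name      | salary
---+-----------+-------
1  | Legal     | 148633
2  | Marketing | 77687 
3  | Marketing | 161679
4  | Marketing | 153050
5  | Marketing | 133346
6  | Marketing | 106303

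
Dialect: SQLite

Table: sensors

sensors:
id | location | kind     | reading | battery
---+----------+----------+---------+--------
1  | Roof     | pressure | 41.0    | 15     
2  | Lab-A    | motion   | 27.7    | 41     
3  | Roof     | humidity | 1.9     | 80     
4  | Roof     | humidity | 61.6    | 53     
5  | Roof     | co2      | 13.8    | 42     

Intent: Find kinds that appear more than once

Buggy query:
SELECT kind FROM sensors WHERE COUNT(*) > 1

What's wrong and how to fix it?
Bug: COUNT(*) is an aggregate and cannot be used in WHERE

Fix: GROUP BY kind, then filter groups with HAVING COUNT(*) > 1

Corrected query:
SELECT kind FROM sensors GROUP BY kind HAVING COUNT(*) > 1

Result:
kind    
--------
humidity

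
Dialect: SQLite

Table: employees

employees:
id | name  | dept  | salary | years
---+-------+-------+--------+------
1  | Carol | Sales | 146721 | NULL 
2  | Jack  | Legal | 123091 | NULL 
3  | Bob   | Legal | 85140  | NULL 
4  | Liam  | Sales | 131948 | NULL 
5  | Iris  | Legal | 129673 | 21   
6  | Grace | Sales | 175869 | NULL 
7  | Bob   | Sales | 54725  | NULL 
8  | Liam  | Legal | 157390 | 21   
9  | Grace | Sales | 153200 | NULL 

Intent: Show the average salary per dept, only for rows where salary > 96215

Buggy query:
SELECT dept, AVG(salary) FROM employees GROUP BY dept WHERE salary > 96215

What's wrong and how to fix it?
Bug: WHERE cannot follow GROUP BY

Fix: Place WHERE between FROM and GROUP BY

Corrected query:
SELECT dept, AVG(salary) FROM employees WHERE salary > 96215 GROUP BY dept

Result:
dept  | AVG(salary)
------+------------
Legal | 136718     
Sales | 151934.5   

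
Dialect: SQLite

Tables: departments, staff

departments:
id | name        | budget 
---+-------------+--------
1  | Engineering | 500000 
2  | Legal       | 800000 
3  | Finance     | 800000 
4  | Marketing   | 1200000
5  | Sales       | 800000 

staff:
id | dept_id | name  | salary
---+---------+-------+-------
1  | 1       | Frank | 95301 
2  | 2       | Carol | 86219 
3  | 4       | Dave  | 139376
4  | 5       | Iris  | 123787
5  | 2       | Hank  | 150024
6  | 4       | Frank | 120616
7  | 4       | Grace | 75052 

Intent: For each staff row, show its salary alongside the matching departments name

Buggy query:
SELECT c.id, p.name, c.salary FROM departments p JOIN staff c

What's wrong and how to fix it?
Bug: Missing join condition: each staff row is matched to all departments rows instead of just its own

Fix: Specify the join condition linking the foreign key to the parent id

Corrected query:
SELECT c.id, p.name, c.salary FROM departments p JOIN staff c ON c.dept_id = p.id

Result:
id | name        | salary
---+-------------+-------
1  | Engineering | 95301 
2  | Legal       | 86219 
3  | Marketing   | 139376
4  | Sales       | 123787
5  | Legal       | 150024
6  | Marketing   | 120616
7  | Marketing   | 75052 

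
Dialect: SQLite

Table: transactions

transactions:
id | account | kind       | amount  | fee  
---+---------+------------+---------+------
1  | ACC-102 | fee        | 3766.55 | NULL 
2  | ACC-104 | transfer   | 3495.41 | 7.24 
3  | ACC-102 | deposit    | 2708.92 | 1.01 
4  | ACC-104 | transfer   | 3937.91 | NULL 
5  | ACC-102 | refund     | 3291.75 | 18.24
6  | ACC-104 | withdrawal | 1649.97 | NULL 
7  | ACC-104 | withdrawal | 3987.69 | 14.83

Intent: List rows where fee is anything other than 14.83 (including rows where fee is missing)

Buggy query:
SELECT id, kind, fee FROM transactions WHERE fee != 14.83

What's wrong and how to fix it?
Bug: Inequality against NULL is unknown, not true; rows with NULL are dropped

Fix: Handle NULL separately with IS NULL alongside the inequality

Corrected query:
SELECT id, kind, fee FROM transactions WHERE fee != 14.83 OR fee IS NULL

Result:
id | kind       | fee  
---+------------+------
1  | fee        | NULL 
2  | transfer   | 7.24 
3  | deposit    | 1.01 
4  | transfer   | NULL 
5  | refund     | 18.24
6  | withdrawal | NULL 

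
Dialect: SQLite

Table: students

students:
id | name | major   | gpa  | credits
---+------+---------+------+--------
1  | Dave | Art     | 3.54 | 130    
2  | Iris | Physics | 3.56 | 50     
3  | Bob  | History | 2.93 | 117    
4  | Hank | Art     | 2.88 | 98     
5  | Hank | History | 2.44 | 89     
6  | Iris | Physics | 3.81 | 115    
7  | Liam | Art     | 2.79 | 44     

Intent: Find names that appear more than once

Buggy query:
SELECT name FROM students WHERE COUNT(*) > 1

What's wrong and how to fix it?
Bug: COUNT(*) is an aggregate and cannot be used in WHERE

Fix: Group first, then use HAVING for the count condition

Corrected query:
SELECT name FROM students GROUP BY name HAVING COUNT(*) > 1

Result:
name
----
Hank
Iris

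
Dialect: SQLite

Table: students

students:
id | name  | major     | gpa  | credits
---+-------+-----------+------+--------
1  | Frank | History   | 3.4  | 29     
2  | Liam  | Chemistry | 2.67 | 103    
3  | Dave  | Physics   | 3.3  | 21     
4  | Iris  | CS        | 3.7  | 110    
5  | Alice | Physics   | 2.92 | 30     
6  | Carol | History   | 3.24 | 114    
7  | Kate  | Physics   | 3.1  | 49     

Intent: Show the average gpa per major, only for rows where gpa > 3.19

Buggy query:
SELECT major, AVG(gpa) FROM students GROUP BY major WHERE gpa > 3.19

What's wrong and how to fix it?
Bug: Row-level WHERE must come before GROUP BY in the clause order

Fix: Move the WHERE clause before GROUP BY

Corrected query:
SELECT major, AVG(gpa) FROM students WHERE gpa > 3.19 GROUP BY major

Result:
major   | AVG(gpa)
--------+---------
CS      | 3.7     
History | 3.32    
Physics | 3.3     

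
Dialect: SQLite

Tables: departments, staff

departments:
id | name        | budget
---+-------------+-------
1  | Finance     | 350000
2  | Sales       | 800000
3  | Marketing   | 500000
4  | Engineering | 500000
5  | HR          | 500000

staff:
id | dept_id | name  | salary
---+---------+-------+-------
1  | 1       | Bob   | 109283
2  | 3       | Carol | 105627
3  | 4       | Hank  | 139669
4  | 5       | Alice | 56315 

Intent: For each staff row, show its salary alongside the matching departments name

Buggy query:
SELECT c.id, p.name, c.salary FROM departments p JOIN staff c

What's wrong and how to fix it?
Bug: JOIN with no ON clause produces a cartesian product; every staff row pairs with every departments row

Fix: Specify the join condition linking the foreign key to the parent id

Corrected query:
SELECT c.id, p.name, c.salary FROM departments p JOIN staff c ON c.dept_id = p.id

Result:
id | name        | salary
---+-------------+-------
1  | Finance     | 109283
2  | Marketing   | 105627
3  | Engineering | 139669
4  | HR          | 56315 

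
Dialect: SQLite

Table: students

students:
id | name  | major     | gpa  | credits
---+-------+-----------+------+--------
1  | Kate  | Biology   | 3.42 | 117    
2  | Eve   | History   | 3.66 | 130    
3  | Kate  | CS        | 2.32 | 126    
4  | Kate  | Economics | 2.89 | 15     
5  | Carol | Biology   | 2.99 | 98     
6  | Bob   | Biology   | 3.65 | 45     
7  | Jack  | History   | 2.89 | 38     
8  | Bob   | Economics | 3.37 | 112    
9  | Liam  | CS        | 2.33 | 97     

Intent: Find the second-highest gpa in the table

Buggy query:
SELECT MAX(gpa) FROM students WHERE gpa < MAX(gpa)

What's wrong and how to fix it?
Bug: The inner MAX is an aggregate inside WHERE, which is not allowed

Fix: Put the inner MAX in a scalar subquery

Corrected query:
SELECT MAX(gpa) FROM students WHERE gpa < (SELECT MAX(gpa) FROM students)

Result:
MAX(gpa)
--------
3.65    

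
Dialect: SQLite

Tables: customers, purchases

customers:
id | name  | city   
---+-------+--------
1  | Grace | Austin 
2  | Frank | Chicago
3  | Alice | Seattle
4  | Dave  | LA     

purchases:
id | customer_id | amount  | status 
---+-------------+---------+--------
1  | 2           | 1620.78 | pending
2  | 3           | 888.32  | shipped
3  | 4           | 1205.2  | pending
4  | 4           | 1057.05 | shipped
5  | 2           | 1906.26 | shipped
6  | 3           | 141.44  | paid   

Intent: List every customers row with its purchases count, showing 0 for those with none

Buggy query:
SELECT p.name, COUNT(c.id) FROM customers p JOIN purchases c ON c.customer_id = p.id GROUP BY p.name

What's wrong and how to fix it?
Bug: An inner join excludes parents with zero children

Fix: Use LEFT JOIN so parents without children still appear (COUNT(c.id) gives 0)

Corrected query:
SELECT p.name, COUNT(c.id) FROM customers p LEFT JOIN purchases c ON c.customer_id = p.id GROUP BY p.name

Result:
name  | COUNT(c.id)
------+------------
Alice | 2          
Dave  | 2          
Frank | 2          
Grace | 0          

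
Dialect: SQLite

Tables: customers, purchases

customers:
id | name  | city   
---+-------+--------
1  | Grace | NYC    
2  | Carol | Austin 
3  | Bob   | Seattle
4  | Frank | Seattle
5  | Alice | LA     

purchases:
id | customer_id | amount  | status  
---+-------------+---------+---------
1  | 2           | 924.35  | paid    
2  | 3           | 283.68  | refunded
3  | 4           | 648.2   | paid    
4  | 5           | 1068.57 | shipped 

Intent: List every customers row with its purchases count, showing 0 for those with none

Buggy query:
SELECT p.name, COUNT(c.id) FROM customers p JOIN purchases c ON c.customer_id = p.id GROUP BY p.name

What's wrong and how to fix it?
Bug: INNER JOIN drops customers rows that have no matching purchases rows

Fix: Switch to LEFT JOIN to retain unmatched parent rows

Corrected query:
SELECT p.name, COUNT(c.id) FROM customers p LEFT JOIN purchases c ON c.customer_id = p.id GROUP BY p.name

Result:
name  | COUNT(c.id)
------+------------
Alice | 1          
Bob   | 1          
Carol | 1          
Frank | 1          
Grace | 0          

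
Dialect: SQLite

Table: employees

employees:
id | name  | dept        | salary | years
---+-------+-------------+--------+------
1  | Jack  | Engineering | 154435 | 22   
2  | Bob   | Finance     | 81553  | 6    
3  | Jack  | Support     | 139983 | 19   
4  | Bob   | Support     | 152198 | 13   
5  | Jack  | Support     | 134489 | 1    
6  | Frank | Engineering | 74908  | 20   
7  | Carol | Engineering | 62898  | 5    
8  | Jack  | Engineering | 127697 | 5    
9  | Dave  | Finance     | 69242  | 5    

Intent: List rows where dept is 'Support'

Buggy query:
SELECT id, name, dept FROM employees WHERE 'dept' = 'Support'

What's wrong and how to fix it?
Bug: 'dept' in single quotes is a string literal, not the column; the comparison is literal-vs-literal and never true

Fix: Remove the quotes around the column name (or use double quotes for an identifier)

Corrected query:
SELECT id, name, dept FROM employees WHERE dept = 'Support'

Result:
id | name | dept   
---+------+--------
3  | Jack | Support
4  | Bob  | Support
5  | Jack | Support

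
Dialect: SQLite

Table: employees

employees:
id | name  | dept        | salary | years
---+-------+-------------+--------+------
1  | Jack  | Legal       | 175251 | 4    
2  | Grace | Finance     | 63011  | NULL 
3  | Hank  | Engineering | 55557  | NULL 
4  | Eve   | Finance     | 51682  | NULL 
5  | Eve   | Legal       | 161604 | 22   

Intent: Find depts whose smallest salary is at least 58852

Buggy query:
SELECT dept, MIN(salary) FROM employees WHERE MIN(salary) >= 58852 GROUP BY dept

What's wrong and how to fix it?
Bug: Aggregates like MIN are computed per group after WHERE runs

Fix: Use HAVING for the per-group MIN condition

Corrected query:
SELECT dept, MIN(salary) FROM employees GROUP BY dept HAVING MIN(salary) >= 58852

Result:
dept  | MIN(salary)
------+------------
Legal | 161604     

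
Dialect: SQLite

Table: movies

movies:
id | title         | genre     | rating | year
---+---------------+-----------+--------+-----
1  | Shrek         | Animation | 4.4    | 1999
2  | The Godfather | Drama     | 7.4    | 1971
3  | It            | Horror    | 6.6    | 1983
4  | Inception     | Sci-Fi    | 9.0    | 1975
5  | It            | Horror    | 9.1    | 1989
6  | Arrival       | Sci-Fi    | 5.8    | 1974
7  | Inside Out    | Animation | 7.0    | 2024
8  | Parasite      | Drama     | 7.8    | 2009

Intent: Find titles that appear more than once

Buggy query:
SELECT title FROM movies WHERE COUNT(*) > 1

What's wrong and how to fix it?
Bug: WHERE can't reference COUNT(*); aggregates are computed after WHERE

Fix: GROUP BY title, then filter groups with HAVING COUNT(*) > 1

Corrected query:
SELECT title FROM movies GROUP BY title HAVING COUNT(*) > 1

Result:
title
-----
It   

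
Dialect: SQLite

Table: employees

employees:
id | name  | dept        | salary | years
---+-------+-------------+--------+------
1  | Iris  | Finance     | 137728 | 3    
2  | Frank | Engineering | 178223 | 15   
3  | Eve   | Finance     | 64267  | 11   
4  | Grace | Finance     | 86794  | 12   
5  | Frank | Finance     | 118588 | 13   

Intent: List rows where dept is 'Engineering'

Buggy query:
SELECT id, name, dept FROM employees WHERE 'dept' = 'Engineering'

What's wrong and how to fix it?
Bug: 'dept' in single quotes is a string literal, not the column; the comparison is literal-vs-literal and never true

Fix: Remove the quotes around the column name (or use double quotes for an identifier)

Corrected query:
SELECT id, name, dept FROM employees WHERE dept = 'Engineering'

Result:
id | name  | dept       
---+-------+------------
2  | Frank | Engineering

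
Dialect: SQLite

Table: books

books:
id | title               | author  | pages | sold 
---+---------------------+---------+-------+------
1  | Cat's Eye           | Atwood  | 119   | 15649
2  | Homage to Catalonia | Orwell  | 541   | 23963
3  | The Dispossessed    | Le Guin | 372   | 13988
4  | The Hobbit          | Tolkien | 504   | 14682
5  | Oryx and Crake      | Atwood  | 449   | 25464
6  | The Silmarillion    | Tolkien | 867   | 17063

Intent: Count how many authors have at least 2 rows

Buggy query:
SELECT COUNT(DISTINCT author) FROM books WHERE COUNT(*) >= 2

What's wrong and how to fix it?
Bug: WHERE filters individual rows, not groups, so a group-level COUNT is invalid there

Fix: Group first with HAVING COUNT(*) >= 2, then COUNT the resulting groups

Corrected query:
SELECT COUNT(*) FROM (SELECT author FROM books GROUP BY author HAVING COUNT(*) >= 2)

Result:
COUNT(*)
--------
2       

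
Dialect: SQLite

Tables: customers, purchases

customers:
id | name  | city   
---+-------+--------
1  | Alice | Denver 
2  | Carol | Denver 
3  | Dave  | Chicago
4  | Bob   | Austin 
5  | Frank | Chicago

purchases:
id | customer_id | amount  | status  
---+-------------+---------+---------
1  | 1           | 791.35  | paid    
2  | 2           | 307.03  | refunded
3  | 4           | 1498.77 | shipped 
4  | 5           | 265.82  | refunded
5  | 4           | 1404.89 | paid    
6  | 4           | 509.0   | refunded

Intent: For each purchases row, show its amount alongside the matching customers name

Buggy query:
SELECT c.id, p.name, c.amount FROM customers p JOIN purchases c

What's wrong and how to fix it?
Bug: Missing join condition: each purchases row is matched to all customers rows instead of just its own

Fix: Add ON c.customer_id = p.id to the JOIN

Corrected query:
SELECT c.id, p.name, c.amount FROM customers p JOIN purchases c ON c.customer_id = p.id

Result:
id | name  | amount 
---+-------+--------
1  | Alice | 791.35 
2  | Carol | 307.03 
3  | Bob   | 1498.77
4  | Frank | 265.82 
5  | Bob   | 1404.89
6  | Bob   | 509    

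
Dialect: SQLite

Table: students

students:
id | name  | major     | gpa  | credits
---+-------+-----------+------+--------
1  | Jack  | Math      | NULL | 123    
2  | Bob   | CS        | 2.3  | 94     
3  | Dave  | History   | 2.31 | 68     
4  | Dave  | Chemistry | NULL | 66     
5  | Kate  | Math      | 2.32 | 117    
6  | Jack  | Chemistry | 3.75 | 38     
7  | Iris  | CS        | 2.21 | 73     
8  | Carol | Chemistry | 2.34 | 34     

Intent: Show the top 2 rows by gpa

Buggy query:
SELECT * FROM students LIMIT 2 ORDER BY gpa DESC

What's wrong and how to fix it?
Bug: LIMIT must come after ORDER BY

Fix: Sort with ORDER BY, then apply LIMIT

Corrected query:
SELECT * FROM students ORDER BY gpa DESC LIMIT 2

Result:
id | name  | major     | gpa  | credits
---+-------+-----------+------+--------
6  | Jack  | Chemistry | 3.75 | 38     
8  | Carol | Chemistry | 2.34 | 34     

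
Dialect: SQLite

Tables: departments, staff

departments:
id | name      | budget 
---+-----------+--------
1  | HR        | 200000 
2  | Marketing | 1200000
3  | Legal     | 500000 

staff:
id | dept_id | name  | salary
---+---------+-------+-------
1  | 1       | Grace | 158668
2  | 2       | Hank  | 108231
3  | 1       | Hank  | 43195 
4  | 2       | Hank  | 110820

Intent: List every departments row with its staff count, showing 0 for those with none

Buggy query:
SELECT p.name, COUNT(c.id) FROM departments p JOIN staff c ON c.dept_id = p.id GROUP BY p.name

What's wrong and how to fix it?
Bug: INNER JOIN drops departments rows that have no matching staff rows

Fix: Switch to LEFT JOIN to retain unmatched parent rows

Corrected query:
SELECT p.name, COUNT(c.id) FROM departments p LEFT JOIN staff c ON c.dept_id = p.id GROUP BY p.name

Result:
name      | COUNT(c.id)
----------+------------
HR        | 2          
Legal     | 0          
Marketing | 2          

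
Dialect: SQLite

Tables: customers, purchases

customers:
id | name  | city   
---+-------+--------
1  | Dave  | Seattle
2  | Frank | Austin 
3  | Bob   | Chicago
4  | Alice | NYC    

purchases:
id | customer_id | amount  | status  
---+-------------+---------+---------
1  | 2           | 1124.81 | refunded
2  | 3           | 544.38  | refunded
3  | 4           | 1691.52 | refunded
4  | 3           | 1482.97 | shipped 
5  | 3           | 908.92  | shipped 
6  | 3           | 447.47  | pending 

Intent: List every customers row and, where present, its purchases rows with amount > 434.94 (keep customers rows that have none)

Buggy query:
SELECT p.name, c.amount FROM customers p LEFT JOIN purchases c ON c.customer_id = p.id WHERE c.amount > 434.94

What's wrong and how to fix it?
Bug: Filtering c.amount in WHERE discards the NULL rows produced by LEFT JOIN, turning it into an inner join

Fix: Put 'c.amount > 434.94' in the JOIN's ON clause instead of WHERE

Corrected query:
SELECT p.name, c.amount FROM customers p LEFT JOIN purchases c ON c.customer_id = p.id AND c.amount > 434.94

Result:
name  | amount 
------+--------
Dave  | NULL   
Frank | 1124.81
Bob   | 447.47 
Bob   | 544.38 
Bob   | 908.92 
Bob   | 1482.97
Alice | 1691.52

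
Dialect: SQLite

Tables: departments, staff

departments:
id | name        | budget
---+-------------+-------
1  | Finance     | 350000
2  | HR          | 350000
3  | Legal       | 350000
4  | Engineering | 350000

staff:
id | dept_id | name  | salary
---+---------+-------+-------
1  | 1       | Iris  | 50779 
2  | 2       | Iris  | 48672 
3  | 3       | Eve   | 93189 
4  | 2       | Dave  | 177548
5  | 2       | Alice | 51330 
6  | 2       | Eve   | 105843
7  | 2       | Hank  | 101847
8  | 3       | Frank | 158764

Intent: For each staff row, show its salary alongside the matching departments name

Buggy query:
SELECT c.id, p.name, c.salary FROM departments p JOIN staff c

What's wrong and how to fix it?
Bug: JOIN with no ON clause produces a cartesian product; every staff row pairs with every departments row

Fix: Add ON c.dept_id = p.id to the JOIN

Corrected query:
SELECT c.id, p.name, c.salary FROM departments p JOIN staff c ON c.dept_id = p.id

Result:
id | name    | salary
---+---------+-------
1  | Finance | 50779 
2  | HR      | 48672 
3  | Legal   | 93189 
4  | HR      | 177548
5  | HR      | 51330 
6  | HR      | 105843
7  | HR      | 101847
8  | Legal   | 158764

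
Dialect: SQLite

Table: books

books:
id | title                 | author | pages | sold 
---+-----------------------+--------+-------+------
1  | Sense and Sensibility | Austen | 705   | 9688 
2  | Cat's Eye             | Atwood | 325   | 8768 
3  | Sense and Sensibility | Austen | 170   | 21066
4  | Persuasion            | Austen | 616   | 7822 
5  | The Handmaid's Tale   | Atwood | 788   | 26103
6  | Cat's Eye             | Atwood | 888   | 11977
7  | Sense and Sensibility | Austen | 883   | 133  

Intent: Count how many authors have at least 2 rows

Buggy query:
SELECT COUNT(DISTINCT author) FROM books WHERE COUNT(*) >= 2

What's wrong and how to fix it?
Bug: WHERE filters individual rows, not groups, so a group-level COUNT is invalid there

Fix: Group first with HAVING COUNT(*) >= 2, then COUNT the resulting groups

Corrected query:
SELECT COUNT(*) FROM (SELECT author FROM books GROUP BY author HAVING COUNT(*) >= 2)

Result:
COUNT(*)
--------
2       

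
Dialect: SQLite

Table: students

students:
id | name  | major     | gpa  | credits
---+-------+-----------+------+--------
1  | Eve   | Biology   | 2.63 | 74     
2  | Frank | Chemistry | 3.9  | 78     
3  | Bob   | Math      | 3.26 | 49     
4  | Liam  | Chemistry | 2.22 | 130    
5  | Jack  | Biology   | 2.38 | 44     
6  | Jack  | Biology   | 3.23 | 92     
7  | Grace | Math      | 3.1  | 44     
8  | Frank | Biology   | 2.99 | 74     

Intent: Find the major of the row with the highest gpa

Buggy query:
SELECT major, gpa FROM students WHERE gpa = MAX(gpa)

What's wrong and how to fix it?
Bug: MAX(gpa) is an aggregate and cannot be used directly in WHERE

Fix: Wrap MAX in a scalar subquery so WHERE compares against a single value

Corrected query:
SELECT major, gpa FROM students WHERE gpa = (SELECT MAX(gpa) FROM students)

Result:
major     | gpa
----------+----
Chemistry | 3.9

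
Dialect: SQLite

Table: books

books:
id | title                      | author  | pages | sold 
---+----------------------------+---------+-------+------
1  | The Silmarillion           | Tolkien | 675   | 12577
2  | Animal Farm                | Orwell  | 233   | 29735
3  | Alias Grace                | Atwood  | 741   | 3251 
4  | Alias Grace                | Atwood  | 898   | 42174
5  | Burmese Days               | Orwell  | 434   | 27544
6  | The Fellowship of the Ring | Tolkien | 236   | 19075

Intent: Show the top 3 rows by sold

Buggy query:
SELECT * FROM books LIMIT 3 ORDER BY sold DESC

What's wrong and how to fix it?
Bug: ORDER BY cannot follow LIMIT; LIMIT is the final clause

Fix: Sort with ORDER BY, then apply LIMIT

Corrected query:
SELECT * FROM books ORDER BY sold DESC LIMIT 3

Result:
id | title        | author | pages | sold 
---+--------------+--------+-------+------
4  | Alias Grace  | Atwood | 898   | 42174
2  | Animal Farm  | Orwell | 233   | 29735
5  | Burmese Days | Orwell | 434   | 27544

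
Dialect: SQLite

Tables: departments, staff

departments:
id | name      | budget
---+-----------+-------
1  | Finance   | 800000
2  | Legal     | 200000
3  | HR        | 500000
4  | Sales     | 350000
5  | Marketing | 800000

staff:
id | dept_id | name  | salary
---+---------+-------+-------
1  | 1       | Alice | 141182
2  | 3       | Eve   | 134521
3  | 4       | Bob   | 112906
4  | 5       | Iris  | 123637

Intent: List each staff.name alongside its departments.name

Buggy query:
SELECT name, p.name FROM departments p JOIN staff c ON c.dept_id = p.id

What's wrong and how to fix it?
Bug: Both tables have a 'name' column; the unqualified reference is ambiguous

Fix: Prefix ambiguous columns with the table alias

Corrected query:
SELECT c.name, p.name FROM departments p JOIN staff c ON c.dept_id = p.id

Result:
name  | name     
------+----------
Alice | Finance  
Eve   | HR       
Bob   | Sales    
Iris  | Marketing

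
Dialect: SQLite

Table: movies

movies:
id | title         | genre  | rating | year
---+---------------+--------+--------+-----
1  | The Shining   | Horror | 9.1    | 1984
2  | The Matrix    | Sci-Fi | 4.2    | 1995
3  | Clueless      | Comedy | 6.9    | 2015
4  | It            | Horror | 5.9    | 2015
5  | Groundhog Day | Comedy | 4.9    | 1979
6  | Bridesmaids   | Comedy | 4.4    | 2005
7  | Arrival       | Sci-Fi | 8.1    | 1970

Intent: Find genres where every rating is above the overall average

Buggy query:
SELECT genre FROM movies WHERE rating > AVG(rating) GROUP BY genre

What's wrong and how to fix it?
Bug: AVG() is an aggregate; it can't sit directly in WHERE

Fix: Use a subquery for AVG and a HAVING MIN(...) filter so the condition holds for every row in the group

Corrected query:
SELECT genre FROM movies GROUP BY genre HAVING MIN(rating) > (SELECT AVG(rating) FROM movies)

Result:
(no rows)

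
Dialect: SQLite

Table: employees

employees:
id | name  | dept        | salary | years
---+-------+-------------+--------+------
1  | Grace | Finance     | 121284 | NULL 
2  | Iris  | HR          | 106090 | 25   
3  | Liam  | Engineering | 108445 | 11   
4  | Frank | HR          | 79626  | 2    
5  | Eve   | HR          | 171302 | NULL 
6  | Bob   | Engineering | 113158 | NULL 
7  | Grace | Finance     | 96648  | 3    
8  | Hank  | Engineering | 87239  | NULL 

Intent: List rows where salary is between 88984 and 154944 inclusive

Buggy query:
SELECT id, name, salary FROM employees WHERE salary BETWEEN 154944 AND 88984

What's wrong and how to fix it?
Bug: BETWEEN expects the lower bound first; with 154944 AND 88984 the range is empty

Fix: Swap the bounds so the smaller value comes first

Corrected query:
SELECT id, name, salary FROM employees WHERE salary BETWEEN 88984 AND 154944

Result:
id | name  | salary
---+-------+-------
1  | Grace | 121284
2  | Iris  | 106090
3  | Liam  | 108445
6  | Bob   | 113158
7  | Grace | 96648 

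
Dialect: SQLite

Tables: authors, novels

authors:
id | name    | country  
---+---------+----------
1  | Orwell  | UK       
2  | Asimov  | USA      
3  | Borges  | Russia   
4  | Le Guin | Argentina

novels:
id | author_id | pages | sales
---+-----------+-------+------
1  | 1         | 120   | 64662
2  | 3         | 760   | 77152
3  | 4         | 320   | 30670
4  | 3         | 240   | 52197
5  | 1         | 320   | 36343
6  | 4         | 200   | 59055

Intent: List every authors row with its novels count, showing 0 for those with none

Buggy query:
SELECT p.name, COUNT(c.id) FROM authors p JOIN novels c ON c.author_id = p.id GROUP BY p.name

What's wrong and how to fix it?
Bug: INNER JOIN drops authors rows that have no matching novels rows

Fix: Switch to LEFT JOIN to retain unmatched parent rows

Corrected query:
SELECT p.name, COUNT(c.id) FROM authors p LEFT JOIN novels c ON c.author_id = p.id GROUP BY p.name

Result:
name    | COUNT(c.id)
--------+------------
Asimov  | 0          
Borges  | 2          
Le Guin | 2          
Orwell  | 2          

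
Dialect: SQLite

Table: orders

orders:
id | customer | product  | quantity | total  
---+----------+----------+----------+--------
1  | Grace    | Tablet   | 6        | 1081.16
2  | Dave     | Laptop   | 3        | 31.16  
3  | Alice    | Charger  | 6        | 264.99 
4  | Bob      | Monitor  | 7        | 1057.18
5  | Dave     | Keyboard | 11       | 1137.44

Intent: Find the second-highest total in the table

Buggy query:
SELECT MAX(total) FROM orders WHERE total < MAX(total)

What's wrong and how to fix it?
Bug: The inner MAX is an aggregate inside WHERE, which is not allowed

Fix: Compute the overall MAX in a subquery, then take MAX of rows below it

Corrected query:
SELECT MAX(total) FROM orders WHERE total < (SELECT MAX(total) FROM orders)

Result:
MAX(total)
----------
1081.16   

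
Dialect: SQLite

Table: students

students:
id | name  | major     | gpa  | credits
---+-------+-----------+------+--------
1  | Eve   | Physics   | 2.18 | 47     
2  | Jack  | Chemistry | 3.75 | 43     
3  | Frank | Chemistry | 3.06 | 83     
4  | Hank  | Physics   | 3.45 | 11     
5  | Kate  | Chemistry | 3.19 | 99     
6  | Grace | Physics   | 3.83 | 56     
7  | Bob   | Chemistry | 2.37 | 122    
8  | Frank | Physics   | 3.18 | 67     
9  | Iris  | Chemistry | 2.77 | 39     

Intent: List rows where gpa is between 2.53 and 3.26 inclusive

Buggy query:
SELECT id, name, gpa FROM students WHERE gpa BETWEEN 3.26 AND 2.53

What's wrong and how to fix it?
Bug: The bounds are reversed; BETWEEN a AND b requires a <= b to match anything

Fix: Swap the bounds so the smaller value comes first

Corrected query:
SELECT id, name, gpa FROM students WHERE gpa BETWEEN 2.53 AND 3.26

Result:
id | name  | gpa 
---+-------+-----
3  | Frank | 3.06
5  | Kate  | 3.19
8  | Frank | 3.18
9  | Iris  | 2.77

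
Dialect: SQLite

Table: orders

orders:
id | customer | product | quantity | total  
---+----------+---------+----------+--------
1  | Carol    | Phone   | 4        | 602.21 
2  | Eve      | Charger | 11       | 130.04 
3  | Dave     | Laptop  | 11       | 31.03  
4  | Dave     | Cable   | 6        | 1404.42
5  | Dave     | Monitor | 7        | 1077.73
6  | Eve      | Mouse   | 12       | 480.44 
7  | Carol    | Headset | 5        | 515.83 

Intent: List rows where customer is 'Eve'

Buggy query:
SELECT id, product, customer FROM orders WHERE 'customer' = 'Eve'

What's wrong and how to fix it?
Bug: Single quotes denote string literals in SQL; the column name is being compared as a constant string

Fix: Remove the quotes around the column name (or use double quotes for an identifier)

Corrected query:
SELECT id, product, customer FROM orders WHERE customer = 'Eve'

Result:
id | product | customer
---+---------+---------
2  | Charger | Eve     
6  | Mouse   | Eve     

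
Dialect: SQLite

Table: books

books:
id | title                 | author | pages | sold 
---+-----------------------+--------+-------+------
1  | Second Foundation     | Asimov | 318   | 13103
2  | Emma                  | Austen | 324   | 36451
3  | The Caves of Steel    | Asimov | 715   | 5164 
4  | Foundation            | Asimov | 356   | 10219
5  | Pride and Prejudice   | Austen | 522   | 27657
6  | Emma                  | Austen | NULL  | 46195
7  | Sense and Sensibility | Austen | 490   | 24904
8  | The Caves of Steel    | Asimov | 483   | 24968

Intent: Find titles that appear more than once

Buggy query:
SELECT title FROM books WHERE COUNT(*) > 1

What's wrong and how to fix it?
Bug: WHERE can't reference COUNT(*); aggregates are computed after WHERE

Fix: GROUP BY title, then filter groups with HAVING COUNT(*) > 1

Corrected query:
SELECT title FROM books GROUP BY title HAVING COUNT(*) > 1

Result:
title             
------------------
Emma              
The Caves of Steel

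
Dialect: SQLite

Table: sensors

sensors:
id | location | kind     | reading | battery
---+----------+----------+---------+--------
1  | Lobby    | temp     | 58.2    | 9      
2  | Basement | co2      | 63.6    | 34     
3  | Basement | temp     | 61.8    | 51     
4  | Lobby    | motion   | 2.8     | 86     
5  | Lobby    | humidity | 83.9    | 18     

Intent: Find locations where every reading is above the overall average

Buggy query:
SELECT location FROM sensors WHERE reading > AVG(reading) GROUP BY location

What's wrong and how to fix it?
Bug: AVG() is an aggregate; it can't sit directly in WHERE

Fix: Compute the overall average in a scalar subquery and compare each group's MIN against it in HAVING

Corrected query:
SELECT location FROM sensors GROUP BY location HAVING MIN(reading) > (SELECT AVG(reading) FROM sensors)

Result:
location
--------
Basement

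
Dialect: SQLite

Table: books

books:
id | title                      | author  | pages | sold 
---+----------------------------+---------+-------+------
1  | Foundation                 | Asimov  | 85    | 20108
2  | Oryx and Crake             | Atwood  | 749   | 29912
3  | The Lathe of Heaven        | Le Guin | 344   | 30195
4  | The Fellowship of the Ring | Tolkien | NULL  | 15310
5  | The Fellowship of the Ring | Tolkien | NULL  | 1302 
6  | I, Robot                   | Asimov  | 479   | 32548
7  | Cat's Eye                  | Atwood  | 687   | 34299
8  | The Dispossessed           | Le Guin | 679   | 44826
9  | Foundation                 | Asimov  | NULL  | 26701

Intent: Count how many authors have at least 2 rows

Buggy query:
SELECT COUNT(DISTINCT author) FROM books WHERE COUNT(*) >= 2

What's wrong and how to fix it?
Bug: WHERE filters individual rows, not groups, so a group-level COUNT is invalid there

Fix: Group first with HAVING COUNT(*) >= 2, then COUNT the resulting groups

Corrected query:
SELECT COUNT(*) FROM (SELECT author FROM books GROUP BY author HAVING COUNT(*) >= 2)

Result:
COUNT(*)
--------
4       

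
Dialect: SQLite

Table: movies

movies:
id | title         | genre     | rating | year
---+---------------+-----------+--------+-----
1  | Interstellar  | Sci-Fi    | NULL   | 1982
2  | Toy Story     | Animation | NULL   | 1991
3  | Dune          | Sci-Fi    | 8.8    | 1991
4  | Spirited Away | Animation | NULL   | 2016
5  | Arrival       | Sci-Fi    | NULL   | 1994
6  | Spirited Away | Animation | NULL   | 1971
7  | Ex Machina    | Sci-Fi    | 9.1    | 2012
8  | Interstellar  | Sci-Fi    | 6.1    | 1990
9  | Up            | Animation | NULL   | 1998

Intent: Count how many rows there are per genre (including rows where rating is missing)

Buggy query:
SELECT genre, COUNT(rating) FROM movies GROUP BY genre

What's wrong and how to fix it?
Bug: COUNT(rating) skips NULLs, so groups with missing rating are undercounted

Fix: Replace COUNT(rating) with COUNT(*)

Corrected query:
SELECT genre, COUNT(*) FROM movies GROUP BY genre

Result:
genre     | COUNT(*)
----------+---------
Animation | 4       
Sci-Fi    | 5       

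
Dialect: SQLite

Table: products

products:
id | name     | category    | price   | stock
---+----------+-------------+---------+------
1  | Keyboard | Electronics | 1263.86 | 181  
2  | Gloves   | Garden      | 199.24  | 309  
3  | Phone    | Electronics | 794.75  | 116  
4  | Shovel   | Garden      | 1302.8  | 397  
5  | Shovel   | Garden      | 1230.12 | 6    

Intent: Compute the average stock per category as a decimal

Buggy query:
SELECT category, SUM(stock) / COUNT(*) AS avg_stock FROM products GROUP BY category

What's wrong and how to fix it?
Bug: SUM(stock) and COUNT(*) are both integers; the division truncates the fractional part

Fix: Cast one side to REAL so the division keeps the fractional part

Corrected query:
SELECT category, SUM(stock) * 1.0 / COUNT(*) AS avg_stock FROM products GROUP BY category

Result:
category    | avg_stock 
------------+-----------
Electronics | 148.5     
Garden      | 237.333333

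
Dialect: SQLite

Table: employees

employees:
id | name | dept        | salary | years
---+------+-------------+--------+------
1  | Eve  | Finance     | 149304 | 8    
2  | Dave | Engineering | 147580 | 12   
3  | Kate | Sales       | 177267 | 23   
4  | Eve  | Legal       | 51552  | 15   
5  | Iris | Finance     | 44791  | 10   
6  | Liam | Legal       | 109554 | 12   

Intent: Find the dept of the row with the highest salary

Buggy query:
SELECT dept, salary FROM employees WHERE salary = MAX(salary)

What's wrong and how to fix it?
Bug: WHERE is evaluated per row; an aggregate over the whole table isn't defined there

Fix: Use a subquery: WHERE salary = (SELECT MAX(salary) FROM employees)

Corrected query:
SELECT dept, salary FROM employees WHERE salary = (SELECT MAX(salary) FROM employees)

Result:
dept  | salary
------+-------
Sales | 177267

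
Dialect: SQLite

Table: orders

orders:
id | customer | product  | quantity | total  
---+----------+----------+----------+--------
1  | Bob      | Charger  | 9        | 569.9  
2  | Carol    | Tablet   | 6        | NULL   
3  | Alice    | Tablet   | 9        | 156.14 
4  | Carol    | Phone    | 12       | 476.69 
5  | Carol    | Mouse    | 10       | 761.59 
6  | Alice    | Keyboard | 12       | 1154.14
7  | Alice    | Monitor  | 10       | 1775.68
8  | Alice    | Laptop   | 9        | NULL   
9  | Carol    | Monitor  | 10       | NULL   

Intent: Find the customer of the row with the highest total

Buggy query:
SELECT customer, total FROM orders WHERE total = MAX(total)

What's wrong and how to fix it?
Bug: WHERE is evaluated per row; an aggregate over the whole table isn't defined there

Fix: Wrap MAX in a scalar subquery so WHERE compares against a single value

Corrected query:
SELECT customer, total FROM orders WHERE total = (SELECT MAX(total) FROM orders)

Result:
customer | total  
---------+--------
Alice    | 1775.68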